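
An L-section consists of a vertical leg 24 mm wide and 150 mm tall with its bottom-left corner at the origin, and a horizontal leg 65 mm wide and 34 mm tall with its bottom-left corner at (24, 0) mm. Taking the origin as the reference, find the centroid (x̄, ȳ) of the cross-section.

vertical leg: A = 24 × 150 = 3600.00, centroid at (12.00, 75.00).
horizontal leg: A = 65 × 34 = 2210.00, centroid at (56.50, 17.00).
ΣA = 5810.00 mm², ΣAx̄ = 168065.00 mm³, ΣAȳ = 307570.00 mm³.
x̄ = 168065.00/5810.00 = 28.93 mm; ȳ = 307570.00/5810.00 = 52.94 mm.

x̄ = 28.93 mm, ȳ = 52.94 mm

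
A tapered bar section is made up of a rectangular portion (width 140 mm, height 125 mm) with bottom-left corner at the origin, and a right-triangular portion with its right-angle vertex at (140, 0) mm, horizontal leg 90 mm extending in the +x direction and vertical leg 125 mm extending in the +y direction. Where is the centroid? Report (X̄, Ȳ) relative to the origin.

rectangular portion: A = 140 × 125 = 17500.00, centroid at (70.00, 62.50).
triangular portion: A = ½·90·125 = 5625.00, centroid at (170.00, 41.67).
ΣA = 23125.00 mm², ΣAX̄ = 2181250.00 mm³, ΣAȲ = 1328125.00 mm³.
X̄ = 2181250.00/23125.00 = 94.32 mm; Ȳ = 1328125.00/23125.00 = 57.43 mm.

X̄ = 94.32 mm, Ȳ = 57.43 mm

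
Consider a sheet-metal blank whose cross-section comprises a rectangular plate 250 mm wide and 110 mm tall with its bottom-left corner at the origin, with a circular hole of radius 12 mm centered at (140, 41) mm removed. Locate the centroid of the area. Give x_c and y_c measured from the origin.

plate: A = 250 × 110 = 27500.00, centroid at (125.00, 55.00).
hole: A = −π·12² = -452.39, centroid at (140.00, 41.00).
ΣA = 27047.61 mm², ΣAx_c = 3374165.49 mm³, ΣAy_c = 1493952.04 mm³.
x_c = 3374165.49/27047.61 = 124.75 mm; y_c = 1493952.04/27047.61 = 55.23 mm.

x_c = 124.75 mm, y_c = 55.23 mm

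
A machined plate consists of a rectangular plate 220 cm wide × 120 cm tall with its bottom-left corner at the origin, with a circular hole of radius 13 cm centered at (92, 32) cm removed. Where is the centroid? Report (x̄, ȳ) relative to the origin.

plate: A = 220 × 120 = 26400.00, centroid at (110.00, 60.00).
hole: A = −π·13² = -530.93, centroid at (92.00, 32.00).
ΣA = 25869.07 cm²
ΣAx̄ = (26400.00)(110.00) + (-530.93)(92.00) = 2855154.52 cm³
ΣAȳ = (26400.00)(60.00) + (-530.93)(32.00) = 1567010.27 cm³
x̄ = 2855154.52 / 25869.07 = 110.37 cm
ȳ = 1567010.27 / 25869.07 = 60.57 cm

x̄ = 110.37 cm, ȳ = 60.57 cm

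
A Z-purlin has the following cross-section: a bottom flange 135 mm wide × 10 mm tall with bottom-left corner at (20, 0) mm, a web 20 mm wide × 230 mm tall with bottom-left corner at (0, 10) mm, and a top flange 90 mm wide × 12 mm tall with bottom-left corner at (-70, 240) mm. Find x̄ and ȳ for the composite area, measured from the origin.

Part | A | x̄ᵢ | ȳᵢ | A·x̄ᵢ | A·ȳᵢ
bottom flange | 1350.00 | 87.50 | 5.00 | 118125.00 | 6750.00
web | 4600.00 | 10.00 | 125.00 | 46000.00 | 575000.00
top flange | 1080.00 | -25.00 | 246.00 | -27000.00 | 265680.00
Σ | 7030.00 |  |  | 137125.00 | 847430.00
x̄ = 137125.00 / 7030.00 = 19.51 mm
ȳ = 847430.00 / 7030.00 = 120.54 mm

x̄ = 19.51 mm, ȳ = 120.54 mm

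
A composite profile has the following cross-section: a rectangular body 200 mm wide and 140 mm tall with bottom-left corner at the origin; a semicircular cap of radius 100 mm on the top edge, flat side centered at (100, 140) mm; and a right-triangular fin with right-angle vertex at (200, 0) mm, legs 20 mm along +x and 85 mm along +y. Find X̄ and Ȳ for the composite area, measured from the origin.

rectangular body: A = 200 × 140 = 28000.00, centroid at (100.00, 70.00).
semicircular top: A = ½π·100² = 15707.96, centroid at (100.00, 182.44).
triangular fin: A = ½·20·85 = 850.00, centroid at (206.67, 28.33).
ΣA = 44557.96 mm², ΣAX̄ = 4546462.99 mm³, ΣAȲ = 4849864.86 mm³.
X̄ = 4546462.99/44557.96 = 102.03 mm; Ȳ = 4849864.86/44557.96 = 108.84 mm.

X̄ = 102.03 mm, Ȳ = 108.84 mm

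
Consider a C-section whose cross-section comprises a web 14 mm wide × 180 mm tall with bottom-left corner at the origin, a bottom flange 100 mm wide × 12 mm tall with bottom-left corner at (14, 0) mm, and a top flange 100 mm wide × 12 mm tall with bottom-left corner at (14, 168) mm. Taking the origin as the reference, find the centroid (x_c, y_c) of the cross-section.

x_c = 34.80 mm, y_c = 90.00 mm

Part | A | x̄ᵢ | ȳᵢ | A·x̄ᵢ | A·ȳᵢ
web | 2520.00 | 7.00 | 90.00 | 17640.00 | 226800.00
bottom flange | 1200.00 | 64.00 | 6.00 | 76800.00 | 7200.00
top flange | 1200.00 | 64.00 | 174.00 | 76800.00 | 208800.00
Σ | 4920.00 |  |  | 171240.00 | 442800.00
x_c = 171240.00 / 4920.00 = 34.80 mm
y_c = 442800.00 / 4920.00 = 90.00 mm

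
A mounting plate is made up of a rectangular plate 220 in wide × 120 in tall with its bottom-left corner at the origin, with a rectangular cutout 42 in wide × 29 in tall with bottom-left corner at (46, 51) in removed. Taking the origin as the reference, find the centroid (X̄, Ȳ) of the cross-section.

X̄ = 112.08 in, Ȳ = 59.73 in

Part | A | x̄ᵢ | ȳᵢ | A·x̄ᵢ | A·ȳᵢ
plate | 26400.00 | 110.00 | 60.00 | 2904000.00 | 1584000.00
hole | -1218.00 | 67.00 | 65.50 | -81606.00 | -79779.00
Σ | 25182.00 |  |  | 2822394.00 | 1504221.00
X̄ = 2822394.00 / 25182.00 = 112.08 in
Ȳ = 1504221.00 / 25182.00 = 59.73 in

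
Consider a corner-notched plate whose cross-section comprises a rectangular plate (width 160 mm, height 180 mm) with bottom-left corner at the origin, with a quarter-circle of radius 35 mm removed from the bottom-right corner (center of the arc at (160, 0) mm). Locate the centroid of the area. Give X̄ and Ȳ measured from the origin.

X̄ = 77.75 mm, Ȳ = 92.60 mm

plate: A = 160 × 180 = 28800.00, centroid at (80.00, 90.00).
removed quarter-circle: A = −¼π·35² = -962.11, centroid at (145.15, 14.85).
ΣA = 27837.89 mm², ΣAX̄ = 2164353.63 mm³, ΣAȲ = 2577708.33 mm³.
X̄ = 2164353.63/27837.89 = 77.75 mm; Ȳ = 2577708.33/27837.89 = 92.60 mm.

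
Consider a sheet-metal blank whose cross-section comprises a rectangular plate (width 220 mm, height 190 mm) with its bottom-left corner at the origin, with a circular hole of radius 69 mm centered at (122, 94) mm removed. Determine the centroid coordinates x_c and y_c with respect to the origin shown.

Part | A | x̄ᵢ | ȳᵢ | A·x̄ᵢ | A·ȳᵢ
plate | 41800.00 | 110.00 | 95.00 | 4598000.00 | 3971000.00
hole | -14957.12 | 122.00 | 94.00 | -1824768.96 | -1405969.53
Σ | 26842.88 |  |  | 2773231.04 | 2565030.47
x_c = 2773231.04 / 26842.88 = 103.31 mm
y_c = 2565030.47 / 26842.88 = 95.56 mm

x_c = 103.31 mm, y_c = 95.56 mm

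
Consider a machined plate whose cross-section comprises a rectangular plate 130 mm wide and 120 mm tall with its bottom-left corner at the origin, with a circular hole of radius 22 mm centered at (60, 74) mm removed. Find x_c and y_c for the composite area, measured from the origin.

x_c = 65.54 mm, y_c = 58.49 mm

plate: A = 130 × 120 = 15600.00, centroid at (65.00, 60.00).
hole: A = −π·22² = -1520.53, centroid at (60.00, 74.00).
ΣA = 14079.47 mm², ΣAx_c = 922768.15 mm³, ΣAy_c = 823480.72 mm³.
x_c = 922768.15/14079.47 = 65.54 mm; y_c = 823480.72/14079.47 = 58.49 mm.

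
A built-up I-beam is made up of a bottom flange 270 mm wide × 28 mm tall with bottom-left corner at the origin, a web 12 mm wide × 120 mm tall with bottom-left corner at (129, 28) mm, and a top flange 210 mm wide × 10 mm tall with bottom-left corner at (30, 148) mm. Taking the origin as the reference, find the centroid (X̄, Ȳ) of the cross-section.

X̄ = 135.00 mm, Ȳ = 49.90 mm

Part | A | x̄ᵢ | ȳᵢ | A·x̄ᵢ | A·ȳᵢ
bottom flange | 7560.00 | 135.00 | 14.00 | 1020600.00 | 105840.00
web | 1440.00 | 135.00 | 88.00 | 194400.00 | 126720.00
top flange | 2100.00 | 135.00 | 153.00 | 283500.00 | 321300.00
Σ | 11100.00 |  |  | 1498500.00 | 553860.00
X̄ = 1498500.00 / 11100.00 = 135.00 mm
Ȳ = 553860.00 / 11100.00 = 49.90 mm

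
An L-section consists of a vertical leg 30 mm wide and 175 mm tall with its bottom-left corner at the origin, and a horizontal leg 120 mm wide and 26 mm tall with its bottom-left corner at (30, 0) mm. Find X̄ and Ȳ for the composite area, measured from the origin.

vertical leg: A = 30 × 175 = 5250.00, centroid at (15.00, 87.50).
horizontal leg: A = 120 × 26 = 3120.00, centroid at (90.00, 13.00).
ΣA = 8370.00 mm², ΣAX̄ = 359550.00 mm³, ΣAȲ = 499935.00 mm³.
X̄ = 359550.00/8370.00 = 42.96 mm; Ȳ = 499935.00/8370.00 = 59.73 mm.

X̄ = 42.96 mm, Ȳ = 59.73 mm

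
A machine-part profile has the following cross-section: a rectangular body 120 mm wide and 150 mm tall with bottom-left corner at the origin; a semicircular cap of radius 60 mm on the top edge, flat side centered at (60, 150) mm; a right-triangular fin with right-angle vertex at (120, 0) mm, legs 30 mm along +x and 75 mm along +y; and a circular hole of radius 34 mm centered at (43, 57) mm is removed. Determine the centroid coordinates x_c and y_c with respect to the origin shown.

Part | A | x̄ᵢ | ȳᵢ | A·x̄ᵢ | A·ȳᵢ
rectangular body | 18000.00 | 60.00 | 75.00 | 1080000.00 | 1350000.00
semicircular top | 5654.87 | 60.00 | 175.46 | 339292.01 | 992230.02
triangular fin | 1125.00 | 130.00 | 25.00 | 146250.00 | 28125.00
hole | -3631.68 | 43.00 | 57.00 | -156162.29 | -207005.82
Σ | 21148.19 |  |  | 1409379.72 | 2163349.19
x_c = 1409379.72 / 21148.19 = 66.64 mm
y_c = 2163349.19 / 21148.19 = 102.29 mm

x_c = 66.64 mm, y_c = 102.29 mm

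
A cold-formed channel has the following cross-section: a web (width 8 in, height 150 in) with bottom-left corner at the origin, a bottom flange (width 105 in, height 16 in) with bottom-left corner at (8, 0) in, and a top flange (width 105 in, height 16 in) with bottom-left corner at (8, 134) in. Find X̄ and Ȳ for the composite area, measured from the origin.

web: A = 8 × 150 = 1200.00, centroid at (4.00, 75.00).
bottom flange: A = 105 × 16 = 1680.00, centroid at (60.50, 8.00).
top flange: A = 105 × 16 = 1680.00, centroid at (60.50, 142.00).
ΣA = 4560.00 in²
ΣAX̄ = (1200.00)(4.00) + (1680.00)(60.50) + (1680.00)(60.50) = 208080.00 in³
ΣAȲ = (1200.00)(75.00) + (1680.00)(8.00) + (1680.00)(142.00) = 342000.00 in³
X̄ = 208080.00 / 4560.00 = 45.63 in
Ȳ = 342000.00 / 4560.00 = 75.00 in

X̄ = 45.63 in, Ȳ = 75.00 in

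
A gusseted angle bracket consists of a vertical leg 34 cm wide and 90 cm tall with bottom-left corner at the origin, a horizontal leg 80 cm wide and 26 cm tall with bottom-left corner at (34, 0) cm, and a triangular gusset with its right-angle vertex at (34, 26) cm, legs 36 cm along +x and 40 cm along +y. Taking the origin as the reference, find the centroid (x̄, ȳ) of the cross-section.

vertical leg: A = 34 × 90 = 3060.00, centroid at (17.00, 45.00).
horizontal leg: A = 80 × 26 = 2080.00, centroid at (74.00, 13.00).
gusset: A = ½·36·40 = 720.00, centroid at (46.00, 39.33).
ΣA = 5860.00 cm²
ΣAx̄ = (3060.00)(17.00) + (2080.00)(74.00) + (720.00)(46.00) = 239060.00 cm³
ΣAȳ = (3060.00)(45.00) + (2080.00)(13.00) + (720.00)(39.33) = 193060.00 cm³
x̄ = 239060.00 / 5860.00 = 40.80 cm
ȳ = 193060.00 / 5860.00 = 32.95 cm

x̄ = 40.80 cm, ȳ = 32.95 cm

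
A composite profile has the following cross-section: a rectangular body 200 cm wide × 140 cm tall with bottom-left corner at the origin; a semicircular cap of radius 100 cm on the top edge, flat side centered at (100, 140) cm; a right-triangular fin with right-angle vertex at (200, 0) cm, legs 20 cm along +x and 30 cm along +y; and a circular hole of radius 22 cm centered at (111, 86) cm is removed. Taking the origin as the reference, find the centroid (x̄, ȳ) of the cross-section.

rectangular body: A = 200 × 140 = 28000.00, centroid at (100.00, 70.00).
semicircular top: A = ½π·100² = 15707.96, centroid at (100.00, 182.44).
triangular fin: A = ½·20·30 = 300.00, centroid at (206.67, 10.00).
hole: A = −π·22² = -1520.53, centroid at (111.00, 86.00).
ΣA = 42487.43 cm², ΣAx̄ = 4264017.40 cm³, ΣAȳ = 4698015.87 cm³.
x̄ = 4264017.40/42487.43 = 100.36 cm; ȳ = 4698015.87/42487.43 = 110.57 cm.

x̄ = 100.36 cm, ȳ = 110.57 cm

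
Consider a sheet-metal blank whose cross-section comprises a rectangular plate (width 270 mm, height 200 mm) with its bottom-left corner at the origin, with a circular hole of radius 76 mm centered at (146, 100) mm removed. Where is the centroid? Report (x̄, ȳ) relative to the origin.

plate: A = 270 × 200 = 54000.00, centroid at (135.00, 100.00).
hole: A = −π·76² = -18145.84, centroid at (146.00, 100.00).
ΣA = 35854.16 mm², ΣAx̄ = 4640707.48 mm³, ΣAȳ = 3585416.08 mm³.
x̄ = 4640707.48/35854.16 = 129.43 mm; ȳ = 3585416.08/35854.16 = 100.00 mm.

x̄ = 129.43 mm, ȳ = 100.00 mm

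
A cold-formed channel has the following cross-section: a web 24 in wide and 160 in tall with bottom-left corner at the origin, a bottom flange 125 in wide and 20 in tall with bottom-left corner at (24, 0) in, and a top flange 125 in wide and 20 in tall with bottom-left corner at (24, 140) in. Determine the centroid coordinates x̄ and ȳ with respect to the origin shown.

web: A = 24 × 160 = 3840.00, centroid at (12.00, 80.00).
bottom flange: A = 125 × 20 = 2500.00, centroid at (86.50, 10.00).
top flange: A = 125 × 20 = 2500.00, centroid at (86.50, 150.00).
ΣA = 8840.00 in²
ΣAx̄ = (3840.00)(12.00) + (2500.00)(86.50) + (2500.00)(86.50) = 478580.00 in³
ΣAȳ = (3840.00)(80.00) + (2500.00)(10.00) + (2500.00)(150.00) = 707200.00 in³
x̄ = 478580.00 / 8840.00 = 54.14 in
ȳ = 707200.00 / 8840.00 = 80.00 in

x̄ = 54.14 in, ȳ = 80.00 in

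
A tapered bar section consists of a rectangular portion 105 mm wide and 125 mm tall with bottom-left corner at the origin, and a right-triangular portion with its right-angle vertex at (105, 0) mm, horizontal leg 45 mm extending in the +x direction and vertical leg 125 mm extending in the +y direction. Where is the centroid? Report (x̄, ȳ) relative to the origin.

rectangular portion: A = 105 × 125 = 13125.00, centroid at (52.50, 62.50).
triangular portion: A = ½·45·125 = 2812.50, centroid at (120.00, 41.67).
ΣA = 15937.50 mm², ΣAx̄ = 1026562.50 mm³, ΣAȳ = 937500.00 mm³.
x̄ = 1026562.50/15937.50 = 64.41 mm; ȳ = 937500.00/15937.50 = 58.82 mm.

x̄ = 64.41 mm, ȳ = 58.82 mm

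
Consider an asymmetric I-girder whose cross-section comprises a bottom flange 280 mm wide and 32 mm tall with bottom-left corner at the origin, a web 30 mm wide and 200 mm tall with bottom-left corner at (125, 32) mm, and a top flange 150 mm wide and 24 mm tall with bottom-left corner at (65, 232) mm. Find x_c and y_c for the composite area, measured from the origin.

Part | A | x̄ᵢ | ȳᵢ | A·x̄ᵢ | A·ȳᵢ
bottom flange | 8960.00 | 140.00 | 16.00 | 1254400.00 | 143360.00
web | 6000.00 | 140.00 | 132.00 | 840000.00 | 792000.00
top flange | 3600.00 | 140.00 | 244.00 | 504000.00 | 878400.00
Σ | 18560.00 |  |  | 2598400.00 | 1813760.00
x_c = 2598400.00 / 18560.00 = 140.00 mm
y_c = 1813760.00 / 18560.00 = 97.72 mm

x_c = 140.00 mm, y_c = 97.72 mm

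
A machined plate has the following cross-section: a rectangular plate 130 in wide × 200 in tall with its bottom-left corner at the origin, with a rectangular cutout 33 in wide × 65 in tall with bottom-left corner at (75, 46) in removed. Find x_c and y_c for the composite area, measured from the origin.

x_c = 62.62 in, y_c = 101.93 in

Part | A | x̄ᵢ | ȳᵢ | A·x̄ᵢ | A·ȳᵢ
plate | 26000.00 | 65.00 | 100.00 | 1690000.00 | 2600000.00
hole | -2145.00 | 91.50 | 78.50 | -196267.50 | -168382.50
Σ | 23855.00 |  |  | 1493732.50 | 2431617.50
x_c = 1493732.50 / 23855.00 = 62.62 in
y_c = 2431617.50 / 23855.00 = 101.93 in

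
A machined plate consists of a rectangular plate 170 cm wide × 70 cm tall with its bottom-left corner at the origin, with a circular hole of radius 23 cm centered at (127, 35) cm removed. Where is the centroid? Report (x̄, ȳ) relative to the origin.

x̄ = 78.18 cm, ȳ = 35.00 cm

plate: A = 170 × 70 = 11900.00, centroid at (85.00, 35.00).
hole: A = −π·23² = -1661.90, centroid at (127.00, 35.00).
ΣA = 10238.10 cm², ΣAx̄ = 800438.38 cm³, ΣAȳ = 358333.41 cm³.
x̄ = 800438.38/10238.10 = 78.18 cm; ȳ = 358333.41/10238.10 = 35.00 cm.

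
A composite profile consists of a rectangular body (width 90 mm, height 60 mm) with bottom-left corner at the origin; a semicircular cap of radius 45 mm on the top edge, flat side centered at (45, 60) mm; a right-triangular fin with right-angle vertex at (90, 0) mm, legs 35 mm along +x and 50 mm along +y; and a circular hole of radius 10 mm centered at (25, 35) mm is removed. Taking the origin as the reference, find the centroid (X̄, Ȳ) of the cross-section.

X̄ = 51.11 mm, Ȳ = 45.64 mm

rectangular body: A = 90 × 60 = 5400.00, centroid at (45.00, 30.00).
semicircular top: A = ½π·45² = 3180.86, centroid at (45.00, 79.10).
triangular fin: A = ½·35·50 = 875.00, centroid at (101.67, 16.67).
hole: A = −π·10² = -314.16, centroid at (25.00, 35.00).
ΣA = 9141.70 mm², ΣAX̄ = 467243.17 mm³, ΣAȲ = 417189.51 mm³.
X̄ = 467243.17/9141.70 = 51.11 mm; Ȳ = 417189.51/9141.70 = 45.64 mm.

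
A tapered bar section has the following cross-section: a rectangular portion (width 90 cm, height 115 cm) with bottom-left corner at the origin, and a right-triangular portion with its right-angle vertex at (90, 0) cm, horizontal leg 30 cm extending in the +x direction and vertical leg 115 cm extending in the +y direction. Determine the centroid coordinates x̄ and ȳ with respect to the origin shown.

Part | A | x̄ᵢ | ȳᵢ | A·x̄ᵢ | A·ȳᵢ
rectangular portion | 10350.00 | 45.00 | 57.50 | 465750.00 | 595125.00
triangular portion | 1725.00 | 100.00 | 38.33 | 172500.00 | 66125.00
Σ | 12075.00 |  |  | 638250.00 | 661250.00
x̄ = 638250.00 / 12075.00 = 52.86 cm
ȳ = 661250.00 / 12075.00 = 54.76 cm

x̄ = 52.86 cm, ȳ = 54.76 cm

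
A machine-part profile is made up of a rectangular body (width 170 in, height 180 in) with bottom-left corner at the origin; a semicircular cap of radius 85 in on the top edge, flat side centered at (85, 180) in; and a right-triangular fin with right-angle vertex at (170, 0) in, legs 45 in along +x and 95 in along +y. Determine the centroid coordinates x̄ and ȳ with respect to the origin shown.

x̄ = 89.85 in, ȳ = 119.63 in

Part | A | x̄ᵢ | ȳᵢ | A·x̄ᵢ | A·ȳᵢ
rectangular body | 30600.00 | 85.00 | 90.00 | 2601000.00 | 2754000.00
semicircular top | 11349.00 | 85.00 | 216.08 | 964665.29 | 2452237.29
triangular fin | 2137.50 | 185.00 | 31.67 | 395437.50 | 67687.50
Σ | 44086.50 |  |  | 3961102.79 | 5273924.79
x̄ = 3961102.79 / 44086.50 = 89.85 in
ȳ = 5273924.79 / 44086.50 = 119.63 in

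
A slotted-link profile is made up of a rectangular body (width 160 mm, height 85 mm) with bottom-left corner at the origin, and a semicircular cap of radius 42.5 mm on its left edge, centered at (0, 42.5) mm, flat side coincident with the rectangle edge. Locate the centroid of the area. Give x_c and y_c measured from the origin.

rectangular body: A = 160 × 85 = 13600.00, centroid at (80.00, 42.50).
semicircular end: A = ½π·42.5² = 2837.25, centroid at (-18.04, 42.50).
ΣA = 16437.25 mm², ΣAx_c = 1036822.92 mm³, ΣAy_c = 698583.16 mm³.
x_c = 1036822.92/16437.25 = 63.08 mm; y_c = 698583.16/16437.25 = 42.50 mm.

x_c = 63.08 mm, y_c = 42.50 mm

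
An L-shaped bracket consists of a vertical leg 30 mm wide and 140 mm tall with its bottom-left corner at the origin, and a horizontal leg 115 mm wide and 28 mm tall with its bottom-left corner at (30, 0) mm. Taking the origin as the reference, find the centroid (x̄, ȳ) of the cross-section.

x̄ = 46.46 mm, ȳ = 45.70 mm

vertical leg: A = 30 × 140 = 4200.00, centroid at (15.00, 70.00).
horizontal leg: A = 115 × 28 = 3220.00, centroid at (87.50, 14.00).
ΣA = 7420.00 mm², ΣAx̄ = 344750.00 mm³, ΣAȳ = 339080.00 mm³.
x̄ = 344750.00/7420.00 = 46.46 mm; ȳ = 339080.00/7420.00 = 45.70 mm.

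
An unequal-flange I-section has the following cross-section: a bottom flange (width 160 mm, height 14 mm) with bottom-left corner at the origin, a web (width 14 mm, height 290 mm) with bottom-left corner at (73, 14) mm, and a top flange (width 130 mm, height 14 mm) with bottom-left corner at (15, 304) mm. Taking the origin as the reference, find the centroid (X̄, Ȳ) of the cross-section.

Part | A | x̄ᵢ | ȳᵢ | A·x̄ᵢ | A·ȳᵢ
bottom flange | 2240.00 | 80.00 | 7.00 | 179200.00 | 15680.00
web | 4060.00 | 80.00 | 159.00 | 324800.00 | 645540.00
top flange | 1820.00 | 80.00 | 311.00 | 145600.00 | 566020.00
Σ | 8120.00 |  |  | 649600.00 | 1227240.00
X̄ = 649600.00 / 8120.00 = 80.00 mm
Ȳ = 1227240.00 / 8120.00 = 151.14 mm

X̄ = 80.00 mm, Ȳ = 151.14 mm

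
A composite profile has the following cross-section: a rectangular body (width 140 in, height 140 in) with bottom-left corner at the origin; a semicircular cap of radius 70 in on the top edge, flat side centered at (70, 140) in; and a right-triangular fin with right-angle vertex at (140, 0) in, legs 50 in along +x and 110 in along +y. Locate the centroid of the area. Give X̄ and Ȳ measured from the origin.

rectangular body: A = 140 × 140 = 19600.00, centroid at (70.00, 70.00).
semicircular top: A = ½π·70² = 7696.90, centroid at (70.00, 169.71).
triangular fin: A = ½·50·110 = 2750.00, centroid at (156.67, 36.67).
ΣA = 30046.90 in², ΣAX̄ = 2341616.47 in³, ΣAȲ = 2779066.28 in³.
X̄ = 2341616.47/30046.90 = 77.93 in; Ȳ = 2779066.28/30046.90 = 92.49 in.

X̄ = 77.93 in, Ȳ = 92.49 in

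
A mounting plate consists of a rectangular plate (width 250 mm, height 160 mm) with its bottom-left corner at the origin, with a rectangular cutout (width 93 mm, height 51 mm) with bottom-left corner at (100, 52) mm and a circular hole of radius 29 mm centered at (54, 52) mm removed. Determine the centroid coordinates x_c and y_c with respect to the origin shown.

plate: A = 250 × 160 = 40000.00, centroid at (125.00, 80.00).
hole 1: A = −(93 × 51) = -4743.00, centroid at (146.50, 77.50).
hole 2: A = −π·29² = -2642.08, centroid at (54.00, 52.00).
ΣA = 32614.92 mm²
ΣAx_c = (40000.00)(125.00) + (-4743.00)(146.50) + (-2642.08)(54.00) = 4162478.21 mm³
ΣAy_c = (40000.00)(80.00) + (-4743.00)(77.50) + (-2642.08)(52.00) = 2695029.37 mm³
x_c = 4162478.21 / 32614.92 = 127.62 mm
y_c = 2695029.37 / 32614.92 = 82.63 mm

x_c = 127.62 mm, y_c = 82.63 mm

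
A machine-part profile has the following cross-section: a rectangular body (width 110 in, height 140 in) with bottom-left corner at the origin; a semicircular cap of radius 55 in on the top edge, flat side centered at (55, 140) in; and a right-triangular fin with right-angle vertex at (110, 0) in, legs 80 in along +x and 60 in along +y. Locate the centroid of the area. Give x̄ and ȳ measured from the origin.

rectangular body: A = 110 × 140 = 15400.00, centroid at (55.00, 70.00).
semicircular top: A = ½π·55² = 4751.66, centroid at (55.00, 163.34).
triangular fin: A = ½·80·60 = 2400.00, centroid at (136.67, 20.00).
ΣA = 22551.66 in²
ΣAx̄ = (15400.00)(55.00) + (4751.66)(55.00) + (2400.00)(136.67) = 1436341.24 in³
ΣAȳ = (15400.00)(70.00) + (4751.66)(163.34) + (2400.00)(20.00) = 1902148.91 in³
x̄ = 1436341.24 / 22551.66 = 63.69 in
ȳ = 1902148.91 / 22551.66 = 84.35 in

x̄ = 63.69 in, ȳ = 84.35 in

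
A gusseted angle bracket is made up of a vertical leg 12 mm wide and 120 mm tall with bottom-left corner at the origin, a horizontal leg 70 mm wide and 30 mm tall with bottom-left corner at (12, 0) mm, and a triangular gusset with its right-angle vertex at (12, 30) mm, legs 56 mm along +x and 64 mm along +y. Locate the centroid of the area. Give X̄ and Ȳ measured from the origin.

vertical leg: A = 12 × 120 = 1440.00, centroid at (6.00, 60.00).
horizontal leg: A = 70 × 30 = 2100.00, centroid at (47.00, 15.00).
gusset: A = ½·56·64 = 1792.00, centroid at (30.67, 51.33).
ΣA = 5332.00 mm²
ΣAX̄ = (1440.00)(6.00) + (2100.00)(47.00) + (1792.00)(30.67) = 162294.67 mm³
ΣAȲ = (1440.00)(60.00) + (2100.00)(15.00) + (1792.00)(51.33) = 209889.33 mm³
X̄ = 162294.67 / 5332.00 = 30.44 mm
Ȳ = 209889.33 / 5332.00 = 39.36 mm

X̄ = 30.44 mm, Ȳ = 39.36 mm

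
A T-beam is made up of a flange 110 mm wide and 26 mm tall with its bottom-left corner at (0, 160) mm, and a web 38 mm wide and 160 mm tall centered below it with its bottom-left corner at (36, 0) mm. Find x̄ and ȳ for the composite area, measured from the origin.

web: A = 38 × 160 = 6080.00, centroid at (55.00, 80.00).
flange: A = 110 × 26 = 2860.00, centroid at (55.00, 173.00).
ΣA = 8940.00 mm²
ΣAx̄ = (6080.00)(55.00) + (2860.00)(55.00) = 491700.00 mm³
ΣAȳ = (6080.00)(80.00) + (2860.00)(173.00) = 981180.00 mm³
x̄ = 491700.00 / 8940.00 = 55.00 mm
ȳ = 981180.00 / 8940.00 = 109.75 mm

x̄ = 55.00 mm, ȳ = 109.75 mm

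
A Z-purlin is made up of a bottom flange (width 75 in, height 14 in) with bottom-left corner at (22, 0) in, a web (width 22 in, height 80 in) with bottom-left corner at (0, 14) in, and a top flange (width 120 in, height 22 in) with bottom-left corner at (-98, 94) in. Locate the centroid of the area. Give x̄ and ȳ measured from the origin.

Part | A | x̄ᵢ | ȳᵢ | A·x̄ᵢ | A·ȳᵢ
bottom flange | 1050.00 | 59.50 | 7.00 | 62475.00 | 7350.00
web | 1760.00 | 11.00 | 54.00 | 19360.00 | 95040.00
top flange | 2640.00 | -38.00 | 105.00 | -100320.00 | 277200.00
Σ | 5450.00 |  |  | -18485.00 | 379590.00
x̄ = -18485.00 / 5450.00 = -3.39 in
ȳ = 379590.00 / 5450.00 = 69.65 in

x̄ = -3.39 in, ȳ = 69.65 in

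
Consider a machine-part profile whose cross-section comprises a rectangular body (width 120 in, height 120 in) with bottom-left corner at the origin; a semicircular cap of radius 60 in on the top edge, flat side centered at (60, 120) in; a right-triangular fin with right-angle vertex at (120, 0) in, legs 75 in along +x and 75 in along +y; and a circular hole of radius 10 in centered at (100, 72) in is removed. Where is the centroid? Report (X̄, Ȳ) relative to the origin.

X̄ = 70.04 in, Ȳ = 76.90 in

Part | A | x̄ᵢ | ȳᵢ | A·x̄ᵢ | A·ȳᵢ
rectangular body | 14400.00 | 60.00 | 60.00 | 864000.00 | 864000.00
semicircular top | 5654.87 | 60.00 | 145.46 | 339292.01 | 822584.01
triangular fin | 2812.50 | 145.00 | 25.00 | 407812.50 | 70312.50
hole | -314.16 | 100.00 | 72.00 | -31415.93 | -22619.47
Σ | 22553.21 |  |  | 1579688.58 | 1734277.05
X̄ = 1579688.58 / 22553.21 = 70.04 in
Ȳ = 1734277.05 / 22553.21 = 76.90 in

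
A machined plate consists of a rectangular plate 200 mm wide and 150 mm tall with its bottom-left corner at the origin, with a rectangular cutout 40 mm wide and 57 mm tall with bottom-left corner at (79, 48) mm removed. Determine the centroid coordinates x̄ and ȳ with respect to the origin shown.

x̄ = 100.08 mm, ȳ = 74.88 mm

plate: A = 200 × 150 = 30000.00, centroid at (100.00, 75.00).
hole: A = −(40 × 57) = -2280.00, centroid at (99.00, 76.50).
ΣA = 27720.00 mm², ΣAx̄ = 2774280.00 mm³, ΣAȳ = 2075580.00 mm³.
x̄ = 2774280.00/27720.00 = 100.08 mm; ȳ = 2075580.00/27720.00 = 74.88 mm.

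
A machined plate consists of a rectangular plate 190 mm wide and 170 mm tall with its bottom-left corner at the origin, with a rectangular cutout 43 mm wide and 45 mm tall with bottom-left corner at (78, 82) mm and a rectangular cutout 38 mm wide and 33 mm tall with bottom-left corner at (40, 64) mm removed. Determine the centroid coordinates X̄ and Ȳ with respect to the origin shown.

plate: A = 190 × 170 = 32300.00, centroid at (95.00, 85.00).
hole 1: A = −(43 × 45) = -1935.00, centroid at (99.50, 104.50).
hole 2: A = −(38 × 33) = -1254.00, centroid at (59.00, 80.50).
ΣA = 29111.00 mm²
ΣAX̄ = (32300.00)(95.00) + (-1935.00)(99.50) + (-1254.00)(59.00) = 2801981.50 mm³
ΣAȲ = (32300.00)(85.00) + (-1935.00)(104.50) + (-1254.00)(80.50) = 2442345.50 mm³
X̄ = 2801981.50 / 29111.00 = 96.25 mm
Ȳ = 2442345.50 / 29111.00 = 83.90 mm

X̄ = 96.25 mm, Ȳ = 83.90 mm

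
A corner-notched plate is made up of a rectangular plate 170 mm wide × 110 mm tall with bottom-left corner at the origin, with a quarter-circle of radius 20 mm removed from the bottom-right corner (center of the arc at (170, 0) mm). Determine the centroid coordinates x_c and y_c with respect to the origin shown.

x_c = 83.69 mm, y_c = 55.79 mm

plate: A = 170 × 110 = 18700.00, centroid at (85.00, 55.00).
removed quarter-circle: A = −¼π·20² = -314.16, centroid at (161.51, 8.49).
ΣA = 18385.84 mm²
ΣAx_c = (18700.00)(85.00) + (-314.16)(161.51) = 1538759.59 mm³
ΣAy_c = (18700.00)(55.00) + (-314.16)(8.49) = 1025833.33 mm³
x_c = 1538759.59 / 18385.84 = 83.69 mm
y_c = 1025833.33 / 18385.84 = 55.79 mm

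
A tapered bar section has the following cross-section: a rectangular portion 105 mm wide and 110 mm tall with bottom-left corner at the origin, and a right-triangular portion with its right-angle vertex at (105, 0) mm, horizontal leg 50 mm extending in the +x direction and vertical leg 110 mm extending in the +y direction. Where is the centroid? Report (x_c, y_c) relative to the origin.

x_c = 65.80 mm, y_c = 51.47 mm

Part | A | x̄ᵢ | ȳᵢ | A·x̄ᵢ | A·ȳᵢ
rectangular portion | 11550.00 | 52.50 | 55.00 | 606375.00 | 635250.00
triangular portion | 2750.00 | 121.67 | 36.67 | 334583.33 | 100833.33
Σ | 14300.00 |  |  | 940958.33 | 736083.33
x_c = 940958.33 / 14300.00 = 65.80 mm
y_c = 736083.33 / 14300.00 = 51.47 mm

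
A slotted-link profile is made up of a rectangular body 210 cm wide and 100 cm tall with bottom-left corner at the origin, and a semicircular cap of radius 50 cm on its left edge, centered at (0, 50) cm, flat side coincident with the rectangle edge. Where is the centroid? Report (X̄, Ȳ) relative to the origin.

X̄ = 85.12 cm, Ȳ = 50.00 cm

Part | A | x̄ᵢ | ȳᵢ | A·x̄ᵢ | A·ȳᵢ
rectangular body | 21000.00 | 105.00 | 50.00 | 2205000.00 | 1050000.00
semicircular end | 3926.99 | -21.22 | 50.00 | -83333.33 | 196349.54
Σ | 24926.99 |  |  | 2121666.67 | 1246349.54
X̄ = 2121666.67 / 24926.99 = 85.12 cm
Ȳ = 1246349.54 / 24926.99 = 50.00 cm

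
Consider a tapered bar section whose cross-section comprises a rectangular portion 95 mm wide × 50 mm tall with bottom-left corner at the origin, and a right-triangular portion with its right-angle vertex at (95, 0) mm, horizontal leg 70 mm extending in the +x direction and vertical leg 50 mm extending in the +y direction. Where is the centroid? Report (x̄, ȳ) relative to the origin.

x̄ = 66.57 mm, ȳ = 22.76 mm

rectangular portion: A = 95 × 50 = 4750.00, centroid at (47.50, 25.00).
triangular portion: A = ½·70·50 = 1750.00, centroid at (118.33, 16.67).
ΣA = 6500.00 mm², ΣAx̄ = 432708.33 mm³, ΣAȳ = 147916.67 mm³.
x̄ = 432708.33/6500.00 = 66.57 mm; ȳ = 147916.67/6500.00 = 22.76 mm.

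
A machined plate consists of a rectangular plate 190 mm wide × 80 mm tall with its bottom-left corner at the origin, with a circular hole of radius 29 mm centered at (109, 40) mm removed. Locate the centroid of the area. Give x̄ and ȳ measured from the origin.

plate: A = 190 × 80 = 15200.00, centroid at (95.00, 40.00).
hole: A = −π·29² = -2642.08, centroid at (109.00, 40.00).
ΣA = 12557.92 mm²
ΣAx̄ = (15200.00)(95.00) + (-2642.08)(109.00) = 1156013.34 mm³
ΣAȳ = (15200.00)(40.00) + (-2642.08)(40.00) = 502316.82 mm³
x̄ = 1156013.34 / 12557.92 = 92.05 mm
ȳ = 502316.82 / 12557.92 = 40.00 mm

x̄ = 92.05 mm, ȳ = 40.00 mm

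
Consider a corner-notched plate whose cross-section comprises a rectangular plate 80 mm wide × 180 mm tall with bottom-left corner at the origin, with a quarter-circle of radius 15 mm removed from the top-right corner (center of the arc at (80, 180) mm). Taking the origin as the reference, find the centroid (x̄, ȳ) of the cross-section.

Part | A | x̄ᵢ | ȳᵢ | A·x̄ᵢ | A·ȳᵢ
plate | 14400.00 | 40.00 | 90.00 | 576000.00 | 1296000.00
removed quarter-circle | -176.71 | 73.63 | 173.63 | -13012.17 | -30683.63
Σ | 14223.29 |  |  | 562987.83 | 1265316.37
x̄ = 562987.83 / 14223.29 = 39.58 mm
ȳ = 1265316.37 / 14223.29 = 88.96 mm

x̄ = 39.58 mm, ȳ = 88.96 mm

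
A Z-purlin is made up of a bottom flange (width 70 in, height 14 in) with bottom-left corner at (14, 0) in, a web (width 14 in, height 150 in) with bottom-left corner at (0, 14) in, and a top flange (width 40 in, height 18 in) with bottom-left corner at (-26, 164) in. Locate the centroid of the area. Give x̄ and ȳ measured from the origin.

x̄ = 15.37 in, ȳ = 83.77 in

Part | A | x̄ᵢ | ȳᵢ | A·x̄ᵢ | A·ȳᵢ
bottom flange | 980.00 | 49.00 | 7.00 | 48020.00 | 6860.00
web | 2100.00 | 7.00 | 89.00 | 14700.00 | 186900.00
top flange | 720.00 | -6.00 | 173.00 | -4320.00 | 124560.00
Σ | 3800.00 |  |  | 58400.00 | 318320.00
x̄ = 58400.00 / 3800.00 = 15.37 in
ȳ = 318320.00 / 3800.00 = 83.77 in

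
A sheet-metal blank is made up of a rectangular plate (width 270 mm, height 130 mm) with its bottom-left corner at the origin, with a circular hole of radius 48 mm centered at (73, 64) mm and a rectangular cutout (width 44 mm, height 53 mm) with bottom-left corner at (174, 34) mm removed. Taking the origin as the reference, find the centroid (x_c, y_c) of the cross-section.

plate: A = 270 × 130 = 35100.00, centroid at (135.00, 65.00).
hole 1: A = −π·48² = -7238.23, centroid at (73.00, 64.00).
hole 2: A = −(44 × 53) = -2332.00, centroid at (196.00, 60.50).
ΣA = 25529.77 mm², ΣAx_c = 3753037.25 mm³, ΣAy_c = 1677167.31 mm³.
x_c = 3753037.25/25529.77 = 147.01 mm; y_c = 1677167.31/25529.77 = 65.69 mm.

x_c = 147.01 mm, y_c = 65.69 mm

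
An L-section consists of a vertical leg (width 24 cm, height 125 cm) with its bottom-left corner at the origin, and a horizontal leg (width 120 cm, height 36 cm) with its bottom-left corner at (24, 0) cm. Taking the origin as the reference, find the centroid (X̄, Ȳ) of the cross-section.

Part | A | x̄ᵢ | ȳᵢ | A·x̄ᵢ | A·ȳᵢ
vertical leg | 3000.00 | 12.00 | 62.50 | 36000.00 | 187500.00
horizontal leg | 4320.00 | 84.00 | 18.00 | 362880.00 | 77760.00
Σ | 7320.00 |  |  | 398880.00 | 265260.00
X̄ = 398880.00 / 7320.00 = 54.49 cm
Ȳ = 265260.00 / 7320.00 = 36.24 cm

X̄ = 54.49 cm, Ȳ = 36.24 cm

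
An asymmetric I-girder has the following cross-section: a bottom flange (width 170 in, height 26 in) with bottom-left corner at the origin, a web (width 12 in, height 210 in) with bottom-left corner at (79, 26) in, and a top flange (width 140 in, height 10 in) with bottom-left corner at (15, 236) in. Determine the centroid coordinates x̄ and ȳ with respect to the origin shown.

bottom flange: A = 170 × 26 = 4420.00, centroid at (85.00, 13.00).
web: A = 12 × 210 = 2520.00, centroid at (85.00, 131.00).
top flange: A = 140 × 10 = 1400.00, centroid at (85.00, 241.00).
ΣA = 8340.00 in²
ΣAx̄ = (4420.00)(85.00) + (2520.00)(85.00) + (1400.00)(85.00) = 708900.00 in³
ΣAȳ = (4420.00)(13.00) + (2520.00)(131.00) + (1400.00)(241.00) = 724980.00 in³
x̄ = 708900.00 / 8340.00 = 85.00 in
ȳ = 724980.00 / 8340.00 = 86.93 in

x̄ = 85.00 in, ȳ = 86.93 in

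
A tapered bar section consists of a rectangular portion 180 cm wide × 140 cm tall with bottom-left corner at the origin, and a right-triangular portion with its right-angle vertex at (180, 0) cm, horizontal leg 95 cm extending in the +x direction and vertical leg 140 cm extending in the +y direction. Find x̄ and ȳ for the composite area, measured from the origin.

rectangular portion: A = 180 × 140 = 25200.00, centroid at (90.00, 70.00).
triangular portion: A = ½·95·140 = 6650.00, centroid at (211.67, 46.67).
ΣA = 31850.00 cm², ΣAx̄ = 3675583.33 cm³, ΣAȳ = 2074333.33 cm³.
x̄ = 3675583.33/31850.00 = 115.40 cm; ȳ = 2074333.33/31850.00 = 65.13 cm.

x̄ = 115.40 cm, ȳ = 65.13 cm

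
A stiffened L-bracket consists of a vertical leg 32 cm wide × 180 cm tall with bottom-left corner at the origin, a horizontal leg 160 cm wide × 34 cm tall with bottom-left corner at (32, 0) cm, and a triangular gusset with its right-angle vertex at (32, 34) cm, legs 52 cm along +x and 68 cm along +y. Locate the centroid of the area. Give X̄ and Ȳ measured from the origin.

X̄ = 60.82 cm, Ȳ = 54.83 cm

vertical leg: A = 32 × 180 = 5760.00, centroid at (16.00, 90.00).
horizontal leg: A = 160 × 34 = 5440.00, centroid at (112.00, 17.00).
gusset: A = ½·52·68 = 1768.00, centroid at (49.33, 56.67).
ΣA = 12968.00 cm²
ΣAX̄ = (5760.00)(16.00) + (5440.00)(112.00) + (1768.00)(49.33) = 788661.33 cm³
ΣAȲ = (5760.00)(90.00) + (5440.00)(17.00) + (1768.00)(56.67) = 711066.67 cm³
X̄ = 788661.33 / 12968.00 = 60.82 cm
Ȳ = 711066.67 / 12968.00 = 54.83 cm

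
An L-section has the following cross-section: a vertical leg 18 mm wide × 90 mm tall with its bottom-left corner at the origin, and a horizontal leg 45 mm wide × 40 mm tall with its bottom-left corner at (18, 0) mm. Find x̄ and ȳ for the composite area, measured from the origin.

x̄ = 25.58 mm, ȳ = 31.84 mm

Part | A | x̄ᵢ | ȳᵢ | A·x̄ᵢ | A·ȳᵢ
vertical leg | 1620.00 | 9.00 | 45.00 | 14580.00 | 72900.00
horizontal leg | 1800.00 | 40.50 | 20.00 | 72900.00 | 36000.00
Σ | 3420.00 |  |  | 87480.00 | 108900.00
x̄ = 87480.00 / 3420.00 = 25.58 mm
ȳ = 108900.00 / 3420.00 = 31.84 mm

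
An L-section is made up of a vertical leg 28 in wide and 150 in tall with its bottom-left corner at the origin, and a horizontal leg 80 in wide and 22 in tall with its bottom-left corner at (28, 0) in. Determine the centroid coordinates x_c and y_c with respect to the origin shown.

x_c = 29.95 in, y_c = 56.10 in

Part | A | x̄ᵢ | ȳᵢ | A·x̄ᵢ | A·ȳᵢ
vertical leg | 4200.00 | 14.00 | 75.00 | 58800.00 | 315000.00
horizontal leg | 1760.00 | 68.00 | 11.00 | 119680.00 | 19360.00
Σ | 5960.00 |  |  | 178480.00 | 334360.00
x_c = 178480.00 / 5960.00 = 29.95 in
y_c = 334360.00 / 5960.00 = 56.10 in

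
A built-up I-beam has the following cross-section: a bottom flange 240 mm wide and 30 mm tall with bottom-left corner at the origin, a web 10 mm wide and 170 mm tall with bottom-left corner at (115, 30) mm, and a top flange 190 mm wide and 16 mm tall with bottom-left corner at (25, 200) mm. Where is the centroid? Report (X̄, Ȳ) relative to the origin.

Part | A | x̄ᵢ | ȳᵢ | A·x̄ᵢ | A·ȳᵢ
bottom flange | 7200.00 | 120.00 | 15.00 | 864000.00 | 108000.00
web | 1700.00 | 120.00 | 115.00 | 204000.00 | 195500.00
top flange | 3040.00 | 120.00 | 208.00 | 364800.00 | 632320.00
Σ | 11940.00 |  |  | 1432800.00 | 935820.00
X̄ = 1432800.00 / 11940.00 = 120.00 mm
Ȳ = 935820.00 / 11940.00 = 78.38 mm

X̄ = 120.00 mm, Ȳ = 78.38 mm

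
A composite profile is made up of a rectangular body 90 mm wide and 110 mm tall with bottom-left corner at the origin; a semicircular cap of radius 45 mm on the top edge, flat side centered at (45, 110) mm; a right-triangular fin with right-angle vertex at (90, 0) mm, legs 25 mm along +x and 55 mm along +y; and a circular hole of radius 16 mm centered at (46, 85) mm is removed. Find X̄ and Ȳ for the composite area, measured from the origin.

rectangular body: A = 90 × 110 = 9900.00, centroid at (45.00, 55.00).
semicircular top: A = ½π·45² = 3180.86, centroid at (45.00, 129.10).
triangular fin: A = ½·25·55 = 687.50, centroid at (98.33, 18.33).
hole: A = −π·16² = -804.25, centroid at (46.00, 85.00).
ΣA = 12964.11 mm², ΣAX̄ = 619247.59 mm³, ΣAȲ = 899387.99 mm³.
X̄ = 619247.59/12964.11 = 47.77 mm; Ȳ = 899387.99/12964.11 = 69.38 mm.

X̄ = 47.77 mm, Ȳ = 69.38 mm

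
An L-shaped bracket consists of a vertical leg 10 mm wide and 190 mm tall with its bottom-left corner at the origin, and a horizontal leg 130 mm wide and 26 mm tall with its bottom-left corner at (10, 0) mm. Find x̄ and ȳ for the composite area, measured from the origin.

vertical leg: A = 10 × 190 = 1900.00, centroid at (5.00, 95.00).
horizontal leg: A = 130 × 26 = 3380.00, centroid at (75.00, 13.00).
ΣA = 5280.00 mm², ΣAx̄ = 263000.00 mm³, ΣAȳ = 224440.00 mm³.
x̄ = 263000.00/5280.00 = 49.81 mm; ȳ = 224440.00/5280.00 = 42.51 mm.

x̄ = 49.81 mm, ȳ = 42.51 mm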